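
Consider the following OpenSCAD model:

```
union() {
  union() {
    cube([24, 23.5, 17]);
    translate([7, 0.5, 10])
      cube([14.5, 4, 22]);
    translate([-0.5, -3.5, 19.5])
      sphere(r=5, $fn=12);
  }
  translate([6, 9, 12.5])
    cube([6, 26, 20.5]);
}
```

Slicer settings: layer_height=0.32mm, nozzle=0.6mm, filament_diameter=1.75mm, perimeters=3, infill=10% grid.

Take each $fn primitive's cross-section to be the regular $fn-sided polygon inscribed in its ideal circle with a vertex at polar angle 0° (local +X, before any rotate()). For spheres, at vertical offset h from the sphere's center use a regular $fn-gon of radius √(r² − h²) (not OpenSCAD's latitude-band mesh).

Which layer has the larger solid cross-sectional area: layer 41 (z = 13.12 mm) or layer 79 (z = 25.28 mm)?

layer 41 (z = 13.12 mm)

Layer 41 (z = 13.12): the 24×23.5 cube contributes its full rectangle (area 564.00 mm²); the 14.5×4 cube at (7, 0.5) contributes its full rectangle (area 58.00 mm²); the sphere at (-0.5, -3.5) is not intersected at this z (|z−center|=6.380 > r=5); Combining (union): the 14.5×4 cube at (7, 0.5) lies entirely inside the 24×23.5 cube, so the union is just the 24×23.5 cube — area = 564.00 mm²; the 6×26 cube at (6, 9) contributes its full rectangle (area 156.00 mm²); Taking the union: the regions partially overlap — summed areas 720.00 mm² minus the doubly-counted overlap 87.00 mm² gives 633.00 mm² — area = 633.00 mm². So its area = 633.00 mm². Layer 79 (z = 25.28): the cube does not reach this height (z outside [0, 17]); the cube at (7, 0.5) is present — its section is the full 14.5×4 rectangle (area 58.00 mm²); the sphere at (-0.5, -3.5) does not reach this height (|z−center|=5.780 > r=5); Merging all regions: only the 14.5×4 cube at (7, 0.5) is present, so the union is just that shape — area = 58.00 mm²; the cube at (6, 9) (footprint 6×26) is included at this height (area 156.00 mm²); Taking the union: the 2 present regions are separate (no shared area or edge), so areas and boundary lengths simply add and each stays a separate island — area = 214.00 mm². So its area = 214.00 mm². Layer 41 is larger (633.00 vs 214.00 mm²).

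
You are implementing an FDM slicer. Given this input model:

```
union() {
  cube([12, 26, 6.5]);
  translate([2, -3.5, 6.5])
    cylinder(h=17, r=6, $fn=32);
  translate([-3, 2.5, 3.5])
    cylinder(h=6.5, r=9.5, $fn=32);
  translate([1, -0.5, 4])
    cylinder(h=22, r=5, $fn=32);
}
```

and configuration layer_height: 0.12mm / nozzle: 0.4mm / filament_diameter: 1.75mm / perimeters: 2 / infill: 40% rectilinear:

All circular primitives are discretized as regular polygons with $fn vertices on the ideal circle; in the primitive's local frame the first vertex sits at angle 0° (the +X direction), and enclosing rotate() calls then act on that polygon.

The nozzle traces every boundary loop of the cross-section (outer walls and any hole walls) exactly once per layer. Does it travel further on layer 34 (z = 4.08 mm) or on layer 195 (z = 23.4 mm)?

layer 34 (z = 4.08 mm)

Layer 34 (z = 4.08): the cube (footprint 12×26) is included at this height (perimeter 76.00 mm); the cylinder at (2, -3.5) is not intersected at this z (z outside [6.5, 23.5]); the r=9.5 cylinder at (-3, 2.5) gives a regular 32-gon of circumradius 9.5 (constant along its height) (perimeter = 2·32·9.500·sin(180°/32) = 59.59 mm); the r=5 cylinder at (1, -0.5) gives a regular 32-gon of circumradius 5 (constant along its height) (perimeter = 2·32·5.000·sin(180°/32) = 31.37 mm); Taking the union: the regions partially overlap (shared area 134.31 mm²), so the edge portions inside another operand are dropped and the merged outline is re-measured after clipping — boundary = 103.96 mm. So its perimeter = 103.96 mm. Layer 195 (z = 23.4): the cube does not reach this height (z outside [0, 6.5]); the r=6 cylinder at (2, -3.5) contributes a regular 32-gon of circumradius 6 (perimeter = 2·32·6.000·sin(180°/32) = 37.64 mm); the cylinder at (-3, 2.5) does not reach this height (z outside [3.5, 10]); the cylinder at (1, -0.5): section is a regular 32-gon, circumradius r=5 (perimeter = 2·32·5.000·sin(180°/32) = 31.37 mm); Merging all regions: the regions partially overlap (shared area 59.21 mm²), so the edge portions inside another operand are dropped and the merged outline is re-measured after clipping — boundary = 41.24 mm. So its perimeter = 41.24 mm. Layer 34 is larger (103.96 vs 41.24 mm).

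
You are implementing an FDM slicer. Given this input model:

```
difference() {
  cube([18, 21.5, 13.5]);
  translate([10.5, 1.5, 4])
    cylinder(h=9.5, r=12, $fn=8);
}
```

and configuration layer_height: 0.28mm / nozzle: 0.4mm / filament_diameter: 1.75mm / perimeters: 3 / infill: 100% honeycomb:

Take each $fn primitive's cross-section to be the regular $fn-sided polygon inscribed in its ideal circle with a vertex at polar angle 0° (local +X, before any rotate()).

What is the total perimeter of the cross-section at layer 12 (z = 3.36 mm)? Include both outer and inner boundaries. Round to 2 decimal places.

At z = 3.36 mm: the cube (footprint 18×21.5) is included at this height (perimeter 79.00 mm); the cylinder at (10.5, 1.5) does not reach this height (z outside [4, 13.5]); Subtracting the remaining from the first: none of the subtracted shapes is present at this height, so the 18×21.5 cube is unchanged — boundary = 79.00 mm. Overall, the cross-section is a single solid region. Total boundary length (outer) = 79.00 mm.

79.00 mm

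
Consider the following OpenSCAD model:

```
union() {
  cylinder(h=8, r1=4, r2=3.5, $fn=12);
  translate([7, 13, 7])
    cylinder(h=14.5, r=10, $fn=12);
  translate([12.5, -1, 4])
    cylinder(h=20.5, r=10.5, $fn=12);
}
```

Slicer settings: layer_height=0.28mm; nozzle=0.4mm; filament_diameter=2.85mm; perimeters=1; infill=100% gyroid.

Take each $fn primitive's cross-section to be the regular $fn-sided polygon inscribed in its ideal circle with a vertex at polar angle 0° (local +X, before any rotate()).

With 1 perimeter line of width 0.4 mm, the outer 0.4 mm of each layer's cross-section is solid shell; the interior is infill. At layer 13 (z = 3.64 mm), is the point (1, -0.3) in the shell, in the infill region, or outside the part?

At z = 3.64 mm: the cone (r1=4→r2=3.5) has section circumradius 3.772 here — a regular 12-gon; the cylinder at (7, 13) is absent (z outside [7, 21.5]); the cylinder at (12.5, -1) is not intersected at this z (z outside [4, 24.5]); Combining (union): only the cone is present, so the union is just that shape — 1 connected region. Overall, the cross-section is a single solid region. The nearest boundary edge runs (3.27, -1.89)→(3.77, 0.00); distance from the point to it = 2.60 mm. The point is inside the cross-section and 2.60 mm from the nearest boundary — more than the 0.4 mm shell width (1 × 0.4), so it's in the infill interior.

infill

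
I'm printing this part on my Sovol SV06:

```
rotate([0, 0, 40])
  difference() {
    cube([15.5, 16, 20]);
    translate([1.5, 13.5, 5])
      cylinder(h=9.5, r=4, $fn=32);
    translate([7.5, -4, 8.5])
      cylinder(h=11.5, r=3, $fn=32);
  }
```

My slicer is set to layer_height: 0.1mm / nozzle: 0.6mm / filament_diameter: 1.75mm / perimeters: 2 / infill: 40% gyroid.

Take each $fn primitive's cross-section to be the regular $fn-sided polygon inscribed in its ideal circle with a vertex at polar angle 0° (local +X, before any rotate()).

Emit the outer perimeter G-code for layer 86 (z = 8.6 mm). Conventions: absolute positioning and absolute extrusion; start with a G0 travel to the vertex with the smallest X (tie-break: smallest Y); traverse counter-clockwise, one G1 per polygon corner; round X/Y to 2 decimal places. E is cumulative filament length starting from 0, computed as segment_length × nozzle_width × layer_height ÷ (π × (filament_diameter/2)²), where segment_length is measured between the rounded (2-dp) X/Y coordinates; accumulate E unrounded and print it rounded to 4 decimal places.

At z = 8.6 mm: the 15.5×16 cube contributes its full rectangle; the r=4 cylinder at (1.5, 13.5) contributes a regular 32-gon of circumradius 4; the r=3 cylinder at (7.5, -4) contributes a regular 32-gon of circumradius 3; Subtracting the remaining from the first: starting from the 15.5×16 cube, the r=4 cylinder at (1.5, 13.5) partially overlaps it — only the 31.34 mm² overlap (of its 49.94 mm²) is removed, clipping the outline; the r=3 cylinder at (7.5, -4) misses the remaining region (no effect) — 1 connected region; (whole slice rotated 40° about Z — lengths, areas and connectivity unchanged). The outline is a single polygon with 18 vertices. Extrusion per mm of travel: 0.6 × 0.1 / (π × 0.875²) = 0.024945. Accumulating E over each segment gives final E = 1.5646.

G0 X-6.76 Y15.21 Z8.60
G1 X-6.41 Y15.15 E0.0089
G1 X-5.68 Y14.85 E0.0285
G1 X-5.02 Y14.43 E0.0481
G1 X-4.46 Y13.88 E0.0676
G1 X-4.02 Y13.23 E0.0872
G1 X-3.71 Y12.51 E0.1068
G1 X-3.55 Y11.74 E0.1264
G1 X-3.54 Y10.96 E0.1459
G1 X-3.69 Y10.19 E0.1654
G1 X-3.98 Y9.46 E0.1850
G1 X-4.41 Y8.80 E0.2047
G1 X-4.96 Y8.24 E0.2242
G1 X-5.60 Y7.80 E0.2436
G1 X-6.30 Y7.50 E0.2626
G1 X0.00 Y0.00 E0.5070
G1 X11.87 Y9.96 E0.8935
G1 X1.59 Y22.22 E1.2926
G1 X-6.76 Y15.21 E1.5646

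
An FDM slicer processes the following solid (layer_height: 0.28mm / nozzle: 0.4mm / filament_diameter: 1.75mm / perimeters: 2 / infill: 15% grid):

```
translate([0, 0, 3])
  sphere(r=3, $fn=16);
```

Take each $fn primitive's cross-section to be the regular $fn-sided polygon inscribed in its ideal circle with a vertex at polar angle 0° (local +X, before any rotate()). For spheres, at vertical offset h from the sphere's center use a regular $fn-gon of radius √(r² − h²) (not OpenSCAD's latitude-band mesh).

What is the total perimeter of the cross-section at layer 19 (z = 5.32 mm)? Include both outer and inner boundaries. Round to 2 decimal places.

At z = 5.32 mm: the sphere: section is a regular 16-gon, circumradius = √(r²−h²) = √(3²−2.32²) = 1.902 (perimeter = 2·16·1.902·sin(180°/16) = 11.87 mm). Overall, the cross-section is a single solid region. Total boundary length (outer) = 11.87 mm.

11.87 mm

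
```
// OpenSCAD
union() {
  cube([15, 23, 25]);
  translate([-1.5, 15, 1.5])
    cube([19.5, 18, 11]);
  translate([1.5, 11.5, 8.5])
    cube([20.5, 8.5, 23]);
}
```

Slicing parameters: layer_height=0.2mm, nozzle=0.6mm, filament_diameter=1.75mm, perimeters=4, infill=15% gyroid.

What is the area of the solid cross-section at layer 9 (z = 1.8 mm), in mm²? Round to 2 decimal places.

576.00 mm²

At z = 1.8 mm: the 15×23 cube contributes its full rectangle (area 345.00 mm²); the cube at (-1.5, 15) is present — its section is the full 19.5×18 rectangle (area 351.00 mm²); the cube at (1.5, 11.5) is not intersected at this z (z outside [8.5, 31.5]); Taking the union: the regions partially overlap — summed areas 696.00 mm² minus the doubly-counted overlap 120.00 mm² gives 576.00 mm² — area = 576.00 mm². Overall, the cross-section is a single solid region. Net area = 576.00 mm².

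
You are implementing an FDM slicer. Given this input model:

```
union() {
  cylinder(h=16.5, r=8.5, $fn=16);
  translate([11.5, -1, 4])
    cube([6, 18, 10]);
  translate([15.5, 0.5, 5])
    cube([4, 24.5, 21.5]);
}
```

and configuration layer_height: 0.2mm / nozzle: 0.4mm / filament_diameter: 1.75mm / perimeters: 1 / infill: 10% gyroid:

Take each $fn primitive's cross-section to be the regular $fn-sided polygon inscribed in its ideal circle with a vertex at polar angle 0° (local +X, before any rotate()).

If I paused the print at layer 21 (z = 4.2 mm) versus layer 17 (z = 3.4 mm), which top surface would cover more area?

layer 21 (z = 4.2 mm)

Layer 21 (z = 4.2): the r=8.5 cylinder contributes a regular 16-gon of circumradius 8.5 (area = (16/2)·8.500²·sin(360°/16) = 221.19 mm²); the 6×18 cube at (11.5, -1) contributes its full rectangle (area 108.00 mm²); the cube at (15.5, 0.5) is not intersected at this z (z outside [5, 26.5]); Merging all regions: the 2 present regions are separate (no shared area or edge), so areas and boundary lengths simply add and each stays a separate island — area = 329.19 mm². So its area = 329.19 mm². Layer 17 (z = 3.4): the cylinder: section is a regular 16-gon, circumradius r=8.5 (area = (16/2)·8.500²·sin(360°/16) = 221.19 mm²); the cube at (11.5, -1) is absent (z outside [4, 14]); the cube at (15.5, 0.5) does not reach this height (z outside [5, 26.5]); Combining (union): only the r=8.5 cylinder is present, so the union is just that shape — area = 221.19 mm². So its area = 221.19 mm². Layer 21 is larger (329.19 vs 221.19 mm²).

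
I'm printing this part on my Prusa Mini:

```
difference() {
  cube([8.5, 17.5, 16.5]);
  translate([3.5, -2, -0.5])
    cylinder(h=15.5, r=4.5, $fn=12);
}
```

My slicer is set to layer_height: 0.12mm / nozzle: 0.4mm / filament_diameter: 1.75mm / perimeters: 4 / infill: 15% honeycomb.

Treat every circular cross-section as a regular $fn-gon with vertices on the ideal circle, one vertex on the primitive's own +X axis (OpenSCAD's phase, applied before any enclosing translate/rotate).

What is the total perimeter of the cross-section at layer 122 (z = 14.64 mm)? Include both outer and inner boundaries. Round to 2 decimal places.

52.90 mm

At z = 14.64 mm: the cube is present — its section is the full 8.5×17.5 rectangle (perimeter 52.00 mm); the r=4.5 cylinder at (3.5, -2) gives a regular 12-gon of circumradius 4.5 (constant along its height) (perimeter = 2·12·4.500·sin(180°/12) = 27.95 mm); After the difference (first − rest): starting from the 8.5×17.5 cube, the r=4.5 cylinder at (3.5, -2) partially overlaps it — only the 13.26 mm² overlap (of its 60.75 mm²) is removed, clipping the outline — boundary = 52.90 mm. Overall, the cross-section is a single solid region. Total boundary length (outer) = 52.90 mm.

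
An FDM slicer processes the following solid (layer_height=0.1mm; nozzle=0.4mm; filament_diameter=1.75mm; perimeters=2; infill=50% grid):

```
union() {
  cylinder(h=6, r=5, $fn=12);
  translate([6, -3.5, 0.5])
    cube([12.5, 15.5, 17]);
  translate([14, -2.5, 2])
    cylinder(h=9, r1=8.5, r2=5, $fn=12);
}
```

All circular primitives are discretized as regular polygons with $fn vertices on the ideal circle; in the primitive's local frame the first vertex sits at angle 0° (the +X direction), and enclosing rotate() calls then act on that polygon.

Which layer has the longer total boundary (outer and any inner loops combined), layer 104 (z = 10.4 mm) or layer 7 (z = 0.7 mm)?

layer 7 (z = 0.7 mm)

Layer 104 (z = 10.4): the cylinder is not intersected at this z (z outside [0, 6]); the cube at (6, -3.5) (footprint 12.5×15.5) is included at this height (perimeter 56.00 mm); the cone at (14, -2.5): at t=0.933 of its height the radius interpolates to r₁+(r₂−r₁)t = 5.233, giving a regular 12-gon of that circumradius (perimeter = 2·12·5.233·sin(180°/12) = 32.51 mm); Taking the union: the regions partially overlap (shared area 49.68 mm²), so the edge portions inside another operand are dropped and the merged outline is re-measured after clipping — boundary = 60.86 mm. So its perimeter = 60.86 mm. Layer 7 (z = 0.7): the r=5 cylinder contributes a regular 12-gon of circumradius 5 (perimeter = 2·12·5.000·sin(180°/12) = 31.06 mm); the cube at (6, -3.5) (footprint 12.5×15.5) is included at this height (perimeter 56.00 mm); the cone at (14, -2.5) is not intersected at this z (z outside [2, 11]); Merging all regions: the 2 present regions are separate (no shared area or edge), so areas and boundary lengths simply add and each stays a separate island — boundary = 87.06 mm. So its perimeter = 87.06 mm. Layer 7 is larger (87.06 vs 60.86 mm).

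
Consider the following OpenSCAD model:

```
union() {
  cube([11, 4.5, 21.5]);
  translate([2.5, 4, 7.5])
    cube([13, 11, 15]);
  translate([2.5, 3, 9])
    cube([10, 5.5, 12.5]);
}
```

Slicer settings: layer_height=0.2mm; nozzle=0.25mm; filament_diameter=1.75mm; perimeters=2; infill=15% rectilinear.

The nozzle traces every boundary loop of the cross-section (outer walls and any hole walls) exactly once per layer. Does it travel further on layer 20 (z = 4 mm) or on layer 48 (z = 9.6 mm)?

Layer 20 (z = 4): the cube (footprint 11×4.5) is included at this height (perimeter 31.00 mm); the cube at (2.5, 4) does not reach this height (z outside [7.5, 22.5]); the cube at (2.5, 3) does not reach this height (z outside [9, 21.5]); Taking the union: only the 11×4.5 cube is present, so the union is just that shape — boundary = 31.00 mm. So its perimeter = 31.00 mm. Layer 48 (z = 9.6): the 11×4.5 cube contributes its full rectangle (perimeter 31.00 mm); the cube at (2.5, 4) (footprint 13×11) is included at this height (perimeter 48.00 mm); the cube at (2.5, 3) (footprint 10×5.5) is included at this height (perimeter 31.00 mm); Taking the union: the regions partially overlap (shared area 57.75 mm²), so the edge portions inside another operand are dropped and the merged outline is re-measured after clipping — boundary = 61.00 mm. So its perimeter = 61.00 mm. Layer 48 is larger (61.00 vs 31.00 mm).

layer 48 (z = 9.6 mm)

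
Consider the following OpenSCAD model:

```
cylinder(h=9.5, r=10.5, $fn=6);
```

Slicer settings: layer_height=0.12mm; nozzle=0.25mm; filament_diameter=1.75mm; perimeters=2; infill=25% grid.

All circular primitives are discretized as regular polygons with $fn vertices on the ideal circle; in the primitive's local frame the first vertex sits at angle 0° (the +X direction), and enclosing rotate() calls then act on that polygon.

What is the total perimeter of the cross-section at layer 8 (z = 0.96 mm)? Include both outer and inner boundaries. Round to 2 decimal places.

63.00 mm

At z = 0.96 mm: the r=10.5 cylinder gives a regular 6-gon of circumradius 10.5 (constant along its height) (perimeter = 2·6·10.500·sin(180°/6) = 63.00 mm). Overall, the cross-section is a single solid region. Total boundary length (outer) = 63.00 mm.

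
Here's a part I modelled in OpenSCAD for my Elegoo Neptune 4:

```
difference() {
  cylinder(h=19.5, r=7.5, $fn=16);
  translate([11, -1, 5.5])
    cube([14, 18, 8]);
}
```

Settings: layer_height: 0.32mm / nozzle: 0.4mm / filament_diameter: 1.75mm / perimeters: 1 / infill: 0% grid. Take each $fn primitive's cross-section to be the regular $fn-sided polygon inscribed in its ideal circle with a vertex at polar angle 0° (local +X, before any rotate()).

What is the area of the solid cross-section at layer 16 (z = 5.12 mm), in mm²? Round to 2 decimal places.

172.21 mm²

At z = 5.12 mm: the r=7.5 cylinder contributes a regular 16-gon of circumradius 7.5 (area = (16/2)·7.500²·sin(360°/16) = 172.21 mm²); the cube at (11, -1) is not intersected at this z (z outside [5.5, 13.5]); Subtracting the remaining from the first: none of the subtracted shapes is present at this height, so the r=7.5 cylinder is unchanged — area = 172.21 mm². Overall, the cross-section is a single solid region. Net area = 172.21 mm².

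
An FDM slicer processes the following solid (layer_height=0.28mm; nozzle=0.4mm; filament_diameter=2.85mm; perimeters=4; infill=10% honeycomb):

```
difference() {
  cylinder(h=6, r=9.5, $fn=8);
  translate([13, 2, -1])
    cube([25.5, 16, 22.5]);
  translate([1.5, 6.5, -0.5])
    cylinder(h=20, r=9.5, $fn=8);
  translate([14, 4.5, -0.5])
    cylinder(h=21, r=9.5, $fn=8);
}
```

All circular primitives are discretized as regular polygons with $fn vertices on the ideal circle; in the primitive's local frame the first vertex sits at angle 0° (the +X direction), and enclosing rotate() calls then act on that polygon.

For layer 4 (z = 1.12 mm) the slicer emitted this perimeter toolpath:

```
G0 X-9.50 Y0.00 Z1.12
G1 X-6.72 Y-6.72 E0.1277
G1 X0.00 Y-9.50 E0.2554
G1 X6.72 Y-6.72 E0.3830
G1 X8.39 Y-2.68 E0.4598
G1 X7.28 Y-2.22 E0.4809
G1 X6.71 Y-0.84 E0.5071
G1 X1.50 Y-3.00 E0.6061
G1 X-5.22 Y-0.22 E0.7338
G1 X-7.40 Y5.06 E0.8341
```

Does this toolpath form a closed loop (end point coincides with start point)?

Start point (G0): (-9.50, 0.00). End point (last G1): the path does not return to the start — open.

no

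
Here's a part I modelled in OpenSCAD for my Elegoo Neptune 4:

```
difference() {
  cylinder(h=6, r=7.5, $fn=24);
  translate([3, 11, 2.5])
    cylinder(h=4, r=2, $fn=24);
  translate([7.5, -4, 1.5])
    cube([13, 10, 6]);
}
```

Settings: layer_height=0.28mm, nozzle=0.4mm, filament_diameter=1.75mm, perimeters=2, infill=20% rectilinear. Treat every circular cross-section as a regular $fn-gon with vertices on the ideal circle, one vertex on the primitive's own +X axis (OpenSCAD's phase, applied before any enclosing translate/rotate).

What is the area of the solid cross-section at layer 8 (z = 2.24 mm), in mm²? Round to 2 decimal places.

At z = 2.24 mm: the r=7.5 cylinder gives a regular 24-gon of circumradius 7.5 (constant along its height) (area = (24/2)·7.500²·sin(360°/24) = 174.70 mm²); the cylinder at (3, 11) is absent (z outside [2.5, 6.5]); the cube at (7.5, -4) is present — its section is the full 13×10 rectangle (area 130.00 mm²); Subtracting the remaining from the first: starting from the r=7.5 cylinder (174.70 mm²), the 13×10 cube at (7.5, -4) misses the remaining region (no effect) — area = 174.70 mm². Overall, the cross-section is a single solid region. Net area = 174.70 mm².

174.70 mm²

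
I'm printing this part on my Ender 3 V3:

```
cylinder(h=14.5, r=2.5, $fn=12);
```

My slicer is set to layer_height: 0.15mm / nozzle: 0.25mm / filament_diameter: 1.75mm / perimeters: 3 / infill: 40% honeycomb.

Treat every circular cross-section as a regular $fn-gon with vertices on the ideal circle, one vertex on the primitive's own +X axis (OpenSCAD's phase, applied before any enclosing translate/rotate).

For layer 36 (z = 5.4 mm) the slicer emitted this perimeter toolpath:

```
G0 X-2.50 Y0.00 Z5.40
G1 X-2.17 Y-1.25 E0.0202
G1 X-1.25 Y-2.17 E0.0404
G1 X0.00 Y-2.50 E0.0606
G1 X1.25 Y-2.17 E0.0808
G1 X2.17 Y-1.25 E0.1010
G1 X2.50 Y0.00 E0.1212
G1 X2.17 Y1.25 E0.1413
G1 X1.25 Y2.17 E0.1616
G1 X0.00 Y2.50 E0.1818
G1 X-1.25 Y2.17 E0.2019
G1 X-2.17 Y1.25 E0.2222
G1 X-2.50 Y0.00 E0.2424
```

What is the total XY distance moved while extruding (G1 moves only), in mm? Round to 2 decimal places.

15.55 mm

Sum the Euclidean lengths of each G1 segment: total = 15.55 mm.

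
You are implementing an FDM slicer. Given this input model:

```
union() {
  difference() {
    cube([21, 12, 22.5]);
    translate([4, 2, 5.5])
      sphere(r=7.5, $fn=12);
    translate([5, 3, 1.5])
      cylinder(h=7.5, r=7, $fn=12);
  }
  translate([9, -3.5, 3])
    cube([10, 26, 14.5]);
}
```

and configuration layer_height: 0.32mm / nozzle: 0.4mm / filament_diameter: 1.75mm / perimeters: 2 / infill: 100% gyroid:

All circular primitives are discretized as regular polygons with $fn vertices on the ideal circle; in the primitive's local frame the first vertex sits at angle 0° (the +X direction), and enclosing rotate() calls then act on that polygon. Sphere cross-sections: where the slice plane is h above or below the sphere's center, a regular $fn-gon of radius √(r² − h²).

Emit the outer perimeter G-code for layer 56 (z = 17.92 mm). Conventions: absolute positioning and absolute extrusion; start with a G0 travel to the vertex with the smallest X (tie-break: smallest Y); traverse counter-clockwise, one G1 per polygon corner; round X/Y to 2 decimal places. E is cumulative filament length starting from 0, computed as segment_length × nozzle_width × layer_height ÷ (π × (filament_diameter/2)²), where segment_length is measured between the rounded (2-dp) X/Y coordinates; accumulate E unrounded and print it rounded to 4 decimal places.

G0 X0.00 Y0.00 Z17.92
G1 X21.00 Y0.00 E1.1175
G1 X21.00 Y12.00 E1.7561
G1 X0.00 Y12.00 E2.8737
G1 X0.00 Y0.00 E3.5123

At z = 17.92 mm: the cube is present — its section is the full 21×12 rectangle; the sphere at (4, 2) is absent (|z−center|=12.420 > r=7.5); the cylinder at (5, 3) does not reach this height (z outside [1.5, 9]); After the difference (first − rest): none of the subtracted shapes is present at this height, so the 21×12 cube is unchanged — 1 connected region; the cube at (9, -3.5) is absent (z outside [3, 17.5]); Combining (union): only that combined region is present, so the union is just that shape — 1 connected region. The outline is a single polygon with 4 vertices. Extrusion per mm of travel: 0.4 × 0.32 / (π × 0.875²) = 0.053216. Accumulating E over each segment gives final E = 3.5123.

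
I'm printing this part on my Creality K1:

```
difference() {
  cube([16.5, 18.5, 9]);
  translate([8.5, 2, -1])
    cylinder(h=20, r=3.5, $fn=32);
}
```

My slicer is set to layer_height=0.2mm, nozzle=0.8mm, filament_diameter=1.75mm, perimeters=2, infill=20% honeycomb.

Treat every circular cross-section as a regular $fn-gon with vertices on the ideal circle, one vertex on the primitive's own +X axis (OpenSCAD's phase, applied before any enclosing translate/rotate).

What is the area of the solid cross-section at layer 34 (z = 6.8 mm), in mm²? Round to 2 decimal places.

272.98 mm²

At z = 6.8 mm: the cube (footprint 16.5×18.5) is included at this height (area 305.25 mm²); the cylinder at (8.5, 2): section is a regular 32-gon, circumradius r=3.5 (area = (32/2)·3.500²·sin(360°/32) = 38.24 mm²); Taking the first minus the rest: starting from the 16.5×18.5 cube (305.25 mm²), the r=3.5 cylinder at (8.5, 2) partially overlaps it — only the 32.27 mm² overlap (of its 38.24 mm²) is removed, clipping the outline — area = 272.98 mm². Overall, the cross-section is a single solid region. Net area = 272.98 mm².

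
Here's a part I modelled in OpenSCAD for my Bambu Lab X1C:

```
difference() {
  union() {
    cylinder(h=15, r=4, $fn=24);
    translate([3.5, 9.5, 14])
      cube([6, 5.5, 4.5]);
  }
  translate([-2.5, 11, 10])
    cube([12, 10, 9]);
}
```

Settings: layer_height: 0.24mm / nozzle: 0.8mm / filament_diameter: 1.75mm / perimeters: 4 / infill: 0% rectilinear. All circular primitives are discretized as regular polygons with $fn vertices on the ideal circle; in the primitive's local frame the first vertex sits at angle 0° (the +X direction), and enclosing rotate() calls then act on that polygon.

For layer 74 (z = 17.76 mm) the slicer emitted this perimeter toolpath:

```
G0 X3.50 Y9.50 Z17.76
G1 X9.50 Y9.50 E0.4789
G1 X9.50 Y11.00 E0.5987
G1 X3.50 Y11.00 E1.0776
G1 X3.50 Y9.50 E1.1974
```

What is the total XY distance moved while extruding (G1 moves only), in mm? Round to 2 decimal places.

15.00 mm

Sum the Euclidean lengths of each G1 segment: total = 15.00 mm.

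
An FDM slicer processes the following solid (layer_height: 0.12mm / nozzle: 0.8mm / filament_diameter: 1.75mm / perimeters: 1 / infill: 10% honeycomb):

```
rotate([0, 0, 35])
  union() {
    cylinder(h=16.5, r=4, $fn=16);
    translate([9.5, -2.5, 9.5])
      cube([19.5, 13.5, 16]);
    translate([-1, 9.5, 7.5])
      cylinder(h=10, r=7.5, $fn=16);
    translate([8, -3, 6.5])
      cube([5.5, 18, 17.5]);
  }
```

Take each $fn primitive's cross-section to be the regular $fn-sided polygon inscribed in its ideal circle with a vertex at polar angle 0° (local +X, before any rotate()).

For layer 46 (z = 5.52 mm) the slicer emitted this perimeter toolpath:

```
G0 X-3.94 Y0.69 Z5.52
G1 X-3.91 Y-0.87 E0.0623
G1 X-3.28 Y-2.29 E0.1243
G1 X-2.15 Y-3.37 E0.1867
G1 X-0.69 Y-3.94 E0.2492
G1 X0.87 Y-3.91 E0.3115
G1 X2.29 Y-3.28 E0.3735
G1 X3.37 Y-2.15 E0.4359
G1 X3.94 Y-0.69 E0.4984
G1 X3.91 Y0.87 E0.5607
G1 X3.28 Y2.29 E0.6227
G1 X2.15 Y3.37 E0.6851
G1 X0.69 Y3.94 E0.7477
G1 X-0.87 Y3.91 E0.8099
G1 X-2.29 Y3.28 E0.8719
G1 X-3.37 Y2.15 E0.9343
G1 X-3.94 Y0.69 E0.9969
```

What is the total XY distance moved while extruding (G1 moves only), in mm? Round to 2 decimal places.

24.98 mm

Sum the Euclidean lengths of each G1 segment: total = 24.98 mm.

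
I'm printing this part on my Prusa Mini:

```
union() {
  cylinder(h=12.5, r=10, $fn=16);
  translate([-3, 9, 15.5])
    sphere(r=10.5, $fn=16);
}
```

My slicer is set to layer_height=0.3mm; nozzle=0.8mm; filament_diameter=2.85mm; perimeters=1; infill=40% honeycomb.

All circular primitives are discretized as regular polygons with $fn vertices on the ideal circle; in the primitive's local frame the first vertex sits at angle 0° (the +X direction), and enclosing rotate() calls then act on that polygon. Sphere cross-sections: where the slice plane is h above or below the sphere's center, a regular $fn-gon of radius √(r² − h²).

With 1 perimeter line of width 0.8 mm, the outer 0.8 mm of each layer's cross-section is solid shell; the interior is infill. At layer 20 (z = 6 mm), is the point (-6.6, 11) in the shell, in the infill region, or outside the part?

At z = 6 mm: the r=10 cylinder contributes a regular 16-gon of circumradius 10; the r=10.5 sphere at (-3, 9) slices to a regular 16-gon of circumradius 4.472 (√(r²−h²) with h=9.5 from center); Combining (union): the regions partially overlap (shared area 31.05 mm²), so overlapping operands fuse into one piece — 1 connected region. Overall, the cross-section is a single solid region. The nearest boundary edge runs (-7.13, 10.71)→(-6.16, 12.16); distance from the point to it = 0.28 mm. The point is inside the cross-section, 0.28 mm from the nearest boundary — within the 0.8 mm shell band (1 × 0.8).

shell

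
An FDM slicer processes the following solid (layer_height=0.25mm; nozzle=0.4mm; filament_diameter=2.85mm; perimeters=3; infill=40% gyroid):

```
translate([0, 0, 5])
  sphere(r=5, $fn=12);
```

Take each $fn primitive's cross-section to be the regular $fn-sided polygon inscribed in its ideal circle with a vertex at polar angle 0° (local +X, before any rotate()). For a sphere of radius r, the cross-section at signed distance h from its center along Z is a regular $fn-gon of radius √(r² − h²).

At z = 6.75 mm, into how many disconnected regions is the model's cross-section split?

At z = 6.75 mm: the r=5 sphere slices to a regular 12-gon of circumradius 4.684 (√(r²−h²) with h=1.75 from center). The result has 1 disconnected region.

1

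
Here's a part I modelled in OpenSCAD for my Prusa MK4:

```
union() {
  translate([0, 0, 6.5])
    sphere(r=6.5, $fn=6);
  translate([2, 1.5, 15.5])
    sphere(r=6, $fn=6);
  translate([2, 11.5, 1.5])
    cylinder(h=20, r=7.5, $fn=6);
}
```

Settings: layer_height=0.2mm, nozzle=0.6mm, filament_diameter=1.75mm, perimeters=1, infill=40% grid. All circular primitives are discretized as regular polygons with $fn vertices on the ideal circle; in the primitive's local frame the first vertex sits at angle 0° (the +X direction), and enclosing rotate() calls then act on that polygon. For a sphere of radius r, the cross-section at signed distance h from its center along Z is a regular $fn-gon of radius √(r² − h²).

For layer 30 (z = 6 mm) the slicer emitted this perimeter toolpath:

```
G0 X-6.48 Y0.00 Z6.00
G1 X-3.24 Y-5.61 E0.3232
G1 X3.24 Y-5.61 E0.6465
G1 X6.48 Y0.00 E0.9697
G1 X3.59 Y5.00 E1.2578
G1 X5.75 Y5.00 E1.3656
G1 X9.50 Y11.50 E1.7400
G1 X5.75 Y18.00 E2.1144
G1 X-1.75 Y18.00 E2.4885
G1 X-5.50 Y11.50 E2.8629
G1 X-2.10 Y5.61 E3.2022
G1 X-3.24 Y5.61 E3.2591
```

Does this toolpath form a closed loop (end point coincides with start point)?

no

Start point (G0): (-6.48, 0.00). End point (last G1): the path does not return to the start — open.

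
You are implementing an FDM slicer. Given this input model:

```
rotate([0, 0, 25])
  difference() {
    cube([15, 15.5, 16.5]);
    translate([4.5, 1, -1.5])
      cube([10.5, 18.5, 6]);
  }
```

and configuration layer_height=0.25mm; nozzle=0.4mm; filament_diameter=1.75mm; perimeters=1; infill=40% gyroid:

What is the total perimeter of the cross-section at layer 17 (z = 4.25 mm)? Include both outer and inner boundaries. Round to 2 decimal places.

At z = 4.25 mm: the cube (footprint 15×15.5) is included at this height (perimeter 61.00 mm); the cube at (4.5, 1) (footprint 10.5×18.5) is included at this height (perimeter 58.00 mm); After the difference (first − rest): starting from the 15×15.5 cube, the 10.5×18.5 cube at (4.5, 1) partially overlaps it — only the 152.25 mm² overlap (of its 194.25 mm²) is removed, clipping the outline — boundary = 61.00 mm; (rotated 25° about Z; rotation is an isometry so areas/perimeters/island counts are preserved). Overall, the cross-section is a single solid region. Total boundary length (outer) = 61.00 mm.

61.00 mm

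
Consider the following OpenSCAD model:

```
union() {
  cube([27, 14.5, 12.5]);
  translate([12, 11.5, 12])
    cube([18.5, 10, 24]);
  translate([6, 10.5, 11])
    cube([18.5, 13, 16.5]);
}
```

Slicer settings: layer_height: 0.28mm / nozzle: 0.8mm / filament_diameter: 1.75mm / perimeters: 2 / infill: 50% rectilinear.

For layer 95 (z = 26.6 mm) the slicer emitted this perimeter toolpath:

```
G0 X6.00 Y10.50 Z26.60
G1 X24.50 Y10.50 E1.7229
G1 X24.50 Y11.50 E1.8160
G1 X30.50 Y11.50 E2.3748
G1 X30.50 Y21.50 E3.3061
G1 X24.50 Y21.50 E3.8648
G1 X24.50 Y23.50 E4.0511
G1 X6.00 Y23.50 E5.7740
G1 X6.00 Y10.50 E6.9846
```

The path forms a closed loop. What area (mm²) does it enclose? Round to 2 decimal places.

300.50 mm²

Apply the shoelace formula to the sequence of (X, Y) vertices; enclosed area = 300.50 mm².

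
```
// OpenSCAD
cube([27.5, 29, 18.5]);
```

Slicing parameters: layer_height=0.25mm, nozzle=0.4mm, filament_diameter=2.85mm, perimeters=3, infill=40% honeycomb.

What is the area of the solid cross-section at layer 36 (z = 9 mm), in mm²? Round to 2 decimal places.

At z = 9 mm: the 27.5×29 cube contributes its full rectangle (area 797.50 mm²). Overall, the cross-section is a single solid region. Net area = 797.50 mm².

797.50 mm²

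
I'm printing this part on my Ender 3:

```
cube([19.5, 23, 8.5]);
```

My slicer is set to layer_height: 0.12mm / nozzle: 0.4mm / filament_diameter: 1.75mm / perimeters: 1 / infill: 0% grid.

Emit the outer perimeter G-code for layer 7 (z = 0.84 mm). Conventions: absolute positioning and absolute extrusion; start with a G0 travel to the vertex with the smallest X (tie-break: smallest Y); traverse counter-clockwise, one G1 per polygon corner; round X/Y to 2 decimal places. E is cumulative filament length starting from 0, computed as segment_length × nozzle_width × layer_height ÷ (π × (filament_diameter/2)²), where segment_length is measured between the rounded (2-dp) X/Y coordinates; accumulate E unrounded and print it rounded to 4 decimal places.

At z = 0.84 mm: the cube is present — its section is the full 19.5×23 rectangle. The outline is a single polygon with 4 vertices. Extrusion per mm of travel: 0.4 × 0.12 / (π × 0.875²) = 0.019956. Accumulating E over each segment gives final E = 1.6963.

G0 X0.00 Y0.00 Z0.84
G1 X19.50 Y0.00 E0.3891
G1 X19.50 Y23.00 E0.8481
G1 X0.00 Y23.00 E1.2373
G1 X0.00 Y0.00 E1.6963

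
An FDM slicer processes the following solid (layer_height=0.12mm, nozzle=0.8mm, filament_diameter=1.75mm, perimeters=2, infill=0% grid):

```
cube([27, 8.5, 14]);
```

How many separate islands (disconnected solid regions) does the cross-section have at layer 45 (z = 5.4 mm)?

1

At z = 5.4 mm: the cube (footprint 27×8.5) is included at this height. Overall, the cross-section is a single solid region. Island count = 1.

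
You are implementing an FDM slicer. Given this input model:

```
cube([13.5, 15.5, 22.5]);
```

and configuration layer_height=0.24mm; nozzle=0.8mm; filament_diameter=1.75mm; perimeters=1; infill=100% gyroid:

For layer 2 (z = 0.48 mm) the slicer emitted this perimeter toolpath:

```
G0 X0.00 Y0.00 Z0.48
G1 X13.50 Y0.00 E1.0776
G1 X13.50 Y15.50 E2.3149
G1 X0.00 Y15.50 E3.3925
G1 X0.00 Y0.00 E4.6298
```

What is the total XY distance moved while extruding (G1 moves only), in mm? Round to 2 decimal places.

58.00 mm

Sum the Euclidean lengths of each G1 segment: total = 58.00 mm.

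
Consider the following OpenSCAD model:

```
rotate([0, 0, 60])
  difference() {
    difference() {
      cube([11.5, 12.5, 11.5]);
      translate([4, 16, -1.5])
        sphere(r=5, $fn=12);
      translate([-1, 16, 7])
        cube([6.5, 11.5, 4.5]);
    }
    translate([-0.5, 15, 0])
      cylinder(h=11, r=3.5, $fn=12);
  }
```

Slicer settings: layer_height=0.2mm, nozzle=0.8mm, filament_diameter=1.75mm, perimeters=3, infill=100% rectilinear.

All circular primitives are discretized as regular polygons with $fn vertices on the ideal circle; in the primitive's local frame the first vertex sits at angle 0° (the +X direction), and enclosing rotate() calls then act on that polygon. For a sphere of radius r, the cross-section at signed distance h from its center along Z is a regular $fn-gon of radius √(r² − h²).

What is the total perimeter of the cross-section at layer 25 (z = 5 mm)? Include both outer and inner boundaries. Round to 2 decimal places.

47.40 mm

At z = 5 mm: the cube is present — its section is the full 11.5×12.5 rectangle (perimeter 48.00 mm); the sphere at (4, 16) is absent (|z−center|=6.500 > r=5); the cube at (-1, 16) is absent (z outside [7, 11.5]); Taking the first minus the rest: none of the subtracted shapes is present at this height, so the 11.5×12.5 cube is unchanged — boundary = 48.00 mm; the cylinder at (-0.5, 15): section is a regular 12-gon, circumradius r=3.5 (perimeter = 2·12·3.500·sin(180°/12) = 21.74 mm); Taking the first minus the rest: starting from that combined region, the r=3.5 cylinder at (-0.5, 15) partially overlaps it — only the 1.01 mm² overlap (of its 36.75 mm²) is removed, clipping the outline — boundary = 47.40 mm; (rotated 60° about Z; rotation is an isometry so areas/perimeters/island counts are preserved). Overall, the cross-section is a single solid region. Total boundary length (outer) = 47.40 mm.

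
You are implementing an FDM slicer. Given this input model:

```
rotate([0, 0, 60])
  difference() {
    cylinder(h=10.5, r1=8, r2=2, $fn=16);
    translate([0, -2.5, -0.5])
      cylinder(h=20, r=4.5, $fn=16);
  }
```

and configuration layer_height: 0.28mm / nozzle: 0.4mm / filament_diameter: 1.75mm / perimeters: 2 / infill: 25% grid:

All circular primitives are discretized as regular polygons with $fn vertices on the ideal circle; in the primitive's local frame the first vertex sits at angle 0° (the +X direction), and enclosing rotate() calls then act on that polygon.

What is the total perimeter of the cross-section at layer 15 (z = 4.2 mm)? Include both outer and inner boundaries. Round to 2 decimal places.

40.88 mm

At z = 4.2 mm: the cone (r1=8→r2=2) has section circumradius 5.600 here — a regular 16-gon (perimeter = 2·16·5.600·sin(180°/16) = 34.96 mm); the cylinder at (0, -2.5): section is a regular 16-gon, circumradius r=4.5 (perimeter = 2·16·4.500·sin(180°/16) = 28.09 mm); Subtracting the remaining from the first: starting from the cone, the r=4.5 cylinder at (0, -2.5) partially overlaps it — only the 51.90 mm² overlap (of its 61.99 mm²) is removed, clipping the outline — boundary = 40.88 mm; (rotated 60° about Z; rotation is an isometry so areas/perimeters/island counts are preserved). Overall, the cross-section is a single solid region. Total boundary length (outer) = 40.88 mm.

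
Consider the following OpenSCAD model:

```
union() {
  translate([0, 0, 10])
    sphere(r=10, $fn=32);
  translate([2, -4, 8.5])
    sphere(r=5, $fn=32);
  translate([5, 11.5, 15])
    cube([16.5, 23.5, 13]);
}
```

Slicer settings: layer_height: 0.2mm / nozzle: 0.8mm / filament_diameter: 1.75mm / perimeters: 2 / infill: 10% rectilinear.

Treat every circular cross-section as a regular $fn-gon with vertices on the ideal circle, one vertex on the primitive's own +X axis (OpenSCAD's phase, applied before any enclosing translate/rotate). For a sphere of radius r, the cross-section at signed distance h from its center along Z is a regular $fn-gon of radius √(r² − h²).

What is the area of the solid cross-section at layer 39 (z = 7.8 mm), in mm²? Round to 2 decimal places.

297.04 mm²

At z = 7.8 mm: the r=10 sphere contributes a regular 32-gon of circumradius √(10²−2.2²) = 9.755 (area = (32/2)·9.755²·sin(360°/32) = 297.04 mm²); the sphere at (2, -4): section is a regular 32-gon, circumradius = √(r²−h²) = √(5²−0.7²) = 4.951 (area = (32/2)·4.951²·sin(360°/32) = 76.51 mm²); the cube at (5, 11.5) is not intersected at this z (z outside [15, 28]); Taking the union: the r=5 sphere at (2, -4) lies entirely inside the r=10 sphere, so the union is just the r=10 sphere — area = 297.04 mm². Overall, the cross-section is a single solid region. Net area = 297.04 mm².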